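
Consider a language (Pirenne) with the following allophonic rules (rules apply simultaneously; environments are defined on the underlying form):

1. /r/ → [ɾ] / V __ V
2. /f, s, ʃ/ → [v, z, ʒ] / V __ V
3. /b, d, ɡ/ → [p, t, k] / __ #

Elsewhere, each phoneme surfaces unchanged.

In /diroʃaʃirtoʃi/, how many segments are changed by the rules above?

Segments that undergo a rule: /r/ → [ɾ] (rule 1); /ʃ/ → [ʒ] (rule 2); /ʃ/ → [ʒ] (rule 2); /ʃ/ → [ʒ] (rule 2).
All other segments surface unchanged.

4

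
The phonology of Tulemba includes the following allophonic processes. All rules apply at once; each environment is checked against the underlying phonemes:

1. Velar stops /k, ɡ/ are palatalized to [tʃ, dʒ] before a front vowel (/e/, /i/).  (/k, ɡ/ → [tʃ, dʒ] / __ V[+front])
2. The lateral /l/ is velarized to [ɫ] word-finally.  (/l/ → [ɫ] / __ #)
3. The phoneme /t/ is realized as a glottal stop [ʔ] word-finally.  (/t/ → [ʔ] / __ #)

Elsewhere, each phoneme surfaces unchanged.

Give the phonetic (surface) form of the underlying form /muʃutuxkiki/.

[muʃutuxtʃitʃi]

/m/ (word-initial): no rule targets it → [m].
/u/ (between /m/ and /ʃ/): no rule targets it → [u].
/ʃ/ stays [ʃ].
/u/ — not in any rule's target class → [u].
/t/ (between /u/ and /u/): rule 3 targets it, but not word-finally → unchanged [t].
/u/ — not in any rule's target class → [u].
/x/ (between /u/ and /k/): no rule targets it → [x].
/k/ (between /x/ and /i/): before a front vowel, so rule 1 applies → [tʃ].
/i/ — not in any rule's target class → [i].
Rule 1 applies to /k/ (between /i/ and /i/: before a front vowel) → [tʃ].
/i/ (word-final): no rule targets it → [i].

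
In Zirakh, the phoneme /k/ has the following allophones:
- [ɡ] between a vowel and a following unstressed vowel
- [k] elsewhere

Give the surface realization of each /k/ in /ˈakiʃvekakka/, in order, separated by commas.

[ɡ], [ɡ], [k], [k]

Occurrence 1 (position 2): between a vowel and a following unstressed vowel → [ɡ].
Occurrence 2 (position 7): between a vowel and a following unstressed vowel → [ɡ].
Occurrence 3 (position 9): no conditioning environment matches → elsewhere allophone [k].
Occurrence 4 (position 10): no conditioning environment matches → elsewhere allophone [k].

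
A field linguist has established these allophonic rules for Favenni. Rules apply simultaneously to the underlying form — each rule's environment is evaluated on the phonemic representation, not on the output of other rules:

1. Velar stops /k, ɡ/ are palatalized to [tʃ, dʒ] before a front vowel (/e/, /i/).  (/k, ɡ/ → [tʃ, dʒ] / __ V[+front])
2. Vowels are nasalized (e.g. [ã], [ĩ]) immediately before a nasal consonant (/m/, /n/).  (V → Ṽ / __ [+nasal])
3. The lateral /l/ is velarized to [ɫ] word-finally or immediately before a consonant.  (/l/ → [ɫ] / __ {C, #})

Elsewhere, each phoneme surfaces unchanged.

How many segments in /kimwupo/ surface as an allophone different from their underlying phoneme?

Segments that undergo a rule: /k/ → [tʃ] (rule 1); /i/ → [ĩ] (rule 2).
All other segments surface unchanged.

2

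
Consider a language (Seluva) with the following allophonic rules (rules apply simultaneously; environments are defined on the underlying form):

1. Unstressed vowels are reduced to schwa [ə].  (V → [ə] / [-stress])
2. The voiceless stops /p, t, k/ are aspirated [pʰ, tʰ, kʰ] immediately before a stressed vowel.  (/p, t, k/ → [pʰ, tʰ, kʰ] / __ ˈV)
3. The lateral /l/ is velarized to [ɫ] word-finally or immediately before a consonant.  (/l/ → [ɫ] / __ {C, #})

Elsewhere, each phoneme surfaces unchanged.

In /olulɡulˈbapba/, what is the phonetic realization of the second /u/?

/u/ (between /ɡ/ and /l/) occurs in an unstressed syllable → [ə] by rule 1.

[ə]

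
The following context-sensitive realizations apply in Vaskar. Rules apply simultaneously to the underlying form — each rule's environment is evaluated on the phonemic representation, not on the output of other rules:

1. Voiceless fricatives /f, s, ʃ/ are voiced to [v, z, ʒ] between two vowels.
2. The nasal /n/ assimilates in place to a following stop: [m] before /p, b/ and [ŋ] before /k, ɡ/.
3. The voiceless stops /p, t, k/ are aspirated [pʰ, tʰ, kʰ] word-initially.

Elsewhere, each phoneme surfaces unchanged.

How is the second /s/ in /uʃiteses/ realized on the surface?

/s/ (word-final): rule 1 targets it, but not between two vowels → unchanged [s].

[s]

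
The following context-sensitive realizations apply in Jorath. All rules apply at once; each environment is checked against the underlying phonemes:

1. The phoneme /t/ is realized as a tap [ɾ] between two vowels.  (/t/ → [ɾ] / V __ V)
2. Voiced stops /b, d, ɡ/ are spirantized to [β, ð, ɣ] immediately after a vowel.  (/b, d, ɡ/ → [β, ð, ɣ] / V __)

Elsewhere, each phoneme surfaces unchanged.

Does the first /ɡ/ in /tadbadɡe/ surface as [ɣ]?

No

/ɡ/ — between /d/ and /e/; rule 2 does not apply here → [ɡ].
The actual realization is [ɡ], not [ɣ].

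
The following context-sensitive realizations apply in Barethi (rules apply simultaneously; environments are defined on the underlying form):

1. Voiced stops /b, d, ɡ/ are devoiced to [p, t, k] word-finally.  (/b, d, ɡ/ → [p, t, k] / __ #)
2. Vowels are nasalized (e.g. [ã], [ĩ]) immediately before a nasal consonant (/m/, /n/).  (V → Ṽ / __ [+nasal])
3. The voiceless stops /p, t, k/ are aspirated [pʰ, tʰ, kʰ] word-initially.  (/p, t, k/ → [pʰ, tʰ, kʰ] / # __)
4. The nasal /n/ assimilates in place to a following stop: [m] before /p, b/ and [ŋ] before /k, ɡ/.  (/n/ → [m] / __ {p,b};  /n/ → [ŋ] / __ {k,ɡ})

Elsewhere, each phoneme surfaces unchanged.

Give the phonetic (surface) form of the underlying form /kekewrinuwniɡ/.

[kʰekewrĩnuwnik]

/k/ (word-initial): word-initially, so rule 3 applies → [kʰ].
/e/ (between /k/ and /k/) is in the target of rule 2 but the environment (before a nasal consonant) is not met → [e].
/k/ (between /e/ and /e/): rule 3 targets it, but not word-initially → unchanged [k].
/e/ — between /k/ and /w/; rule 2 does not apply here → [e].
/w/ (between /e/ and /r/) is unaffected → [w].
/r/ stays [r].
/i/ (between /r/ and /n/): before a nasal consonant, so rule 2 applies → [ĩ].
/n/ (between /i/ and /u/) fails the environment for rule 4, so it stays [n].
/u/ (between /n/ and /w/) is in the target of rule 2 but the environment (before a nasal consonant) is not met → [u].
/w/ stays [w].
/n/ (between /w/ and /i/): rule 4 targets it, but not before a labial or velar stop → unchanged [n].
/i/ (between /n/ and /ɡ/) fails the environment for rule 2, so it stays [i].
/ɡ/ (word-final): word-finally, so rule 1 applies → [k].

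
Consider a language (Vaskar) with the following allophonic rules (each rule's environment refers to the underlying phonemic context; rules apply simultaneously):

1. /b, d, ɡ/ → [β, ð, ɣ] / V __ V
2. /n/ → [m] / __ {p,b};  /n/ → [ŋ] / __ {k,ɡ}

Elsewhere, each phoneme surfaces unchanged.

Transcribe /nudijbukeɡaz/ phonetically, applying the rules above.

/n/ (word-initial): rule 2 targets it, but not before a labial or velar stop → unchanged [n].
/u/ (between /n/ and /d/) is unaffected → [u].
/d/ (between /u/ and /i/): between two vowels, so rule 1 applies → [ð].
/i/ — not in any rule's target class → [i].
/j/ stays [j].
/b/ (between /j/ and /u/) fails the environment for rule 1, so it stays [b].
/u/ (between /b/ and /k/): no rule targets it → [u].
/k/ (between /u/ and /e/) is unaffected → [k].
/e/ (between /k/ and /ɡ/) is unaffected → [e].
/ɡ/ meets the environment for rule 1 (between two vowels) → [ɣ].
/a/ — not in any rule's target class → [a].
/z/ stays [z].

[nuðijbukeɣaz]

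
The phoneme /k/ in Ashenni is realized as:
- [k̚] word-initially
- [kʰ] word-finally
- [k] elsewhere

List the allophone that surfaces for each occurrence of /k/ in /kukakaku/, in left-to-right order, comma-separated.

[k̚], [k], [k], [k]

Occurrence 1 (position 1): word-initially → [k̚].
Occurrence 2 (position 3): no conditioning environment matches → elsewhere allophone [k].
Occurrence 3 (position 5): no conditioning environment matches → elsewhere allophone [k].
Occurrence 4 (position 7): no conditioning environment matches → elsewhere allophone [k].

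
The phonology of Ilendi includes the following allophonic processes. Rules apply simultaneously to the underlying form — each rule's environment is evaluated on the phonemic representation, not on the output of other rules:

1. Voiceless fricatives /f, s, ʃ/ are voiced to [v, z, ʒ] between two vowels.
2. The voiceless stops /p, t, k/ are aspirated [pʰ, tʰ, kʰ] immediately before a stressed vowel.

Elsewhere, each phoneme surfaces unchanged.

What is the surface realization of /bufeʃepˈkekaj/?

/b/ (word-initial): no rule targets it → [b].
/u/ (between /b/ and /f/): no rule targets it → [u].
/f/ meets the environment for rule 1 (between two vowels) → [v].
/e/ — not in any rule's target class → [e].
/ʃ/ (between /e/ and /e/) occurs between two vowels → [ʒ] by rule 1.
/e/ — not in any rule's target class → [e].
/p/ (between /e/ and /k/) is in the target of rule 2 but the environment (immediately before a stressed vowel) is not met → [p].
/k/ meets the environment for rule 2 (immediately before a stressed vowel) → [kʰ].
/e/ stays [e].
/k/ (between /e/ and /a/) is in the target of rule 2 but the environment (immediately before a stressed vowel) is not met → [k].
/a/ (between /k/ and /j/): no rule targets it → [a].
/j/ (word-final) is unaffected → [j].

[buveʒepˈkʰekaj]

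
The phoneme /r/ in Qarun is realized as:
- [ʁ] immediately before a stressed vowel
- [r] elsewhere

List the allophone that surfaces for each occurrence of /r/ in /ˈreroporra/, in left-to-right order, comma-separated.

Occurrence 1 (position 1): immediately before a stressed vowel → [ʁ].
Occurrence 2 (position 3): no conditioning environment matches → elsewhere allophone [r].
Occurrence 3 (position 7): no conditioning environment matches → elsewhere allophone [r].
Occurrence 4 (position 8): no conditioning environment matches → elsewhere allophone [r].

[ʁ], [r], [r], [r]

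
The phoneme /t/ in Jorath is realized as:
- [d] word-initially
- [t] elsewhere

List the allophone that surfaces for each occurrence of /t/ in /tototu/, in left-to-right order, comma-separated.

Occurrence 1 (position 1): word-initially → [d].
Occurrence 2 (position 3): no conditioning environment matches → elsewhere allophone [t].
Occurrence 3 (position 5): no conditioning environment matches → elsewhere allophone [t].

[d], [t], [t]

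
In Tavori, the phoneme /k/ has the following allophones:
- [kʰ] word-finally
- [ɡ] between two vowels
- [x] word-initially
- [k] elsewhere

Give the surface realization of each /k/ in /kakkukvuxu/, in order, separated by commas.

[x], [k], [k], [k]

Occurrence 1 (position 1): word-initially → [x].
Occurrence 2 (position 3): no conditioning environment matches → elsewhere allophone [k].
Occurrence 3 (position 4): no conditioning environment matches → elsewhere allophone [k].
Occurrence 4 (position 6): no conditioning environment matches → elsewhere allophone [k].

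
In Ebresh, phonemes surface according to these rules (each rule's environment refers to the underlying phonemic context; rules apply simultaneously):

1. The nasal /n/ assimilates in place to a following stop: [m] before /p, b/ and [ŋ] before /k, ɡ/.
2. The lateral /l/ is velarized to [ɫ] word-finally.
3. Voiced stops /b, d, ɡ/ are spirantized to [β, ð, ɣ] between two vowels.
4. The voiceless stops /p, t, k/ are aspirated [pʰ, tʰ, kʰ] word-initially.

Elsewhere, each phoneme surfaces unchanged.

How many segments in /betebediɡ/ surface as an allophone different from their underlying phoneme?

2

Segments that undergo a rule: /b/ → [β] (rule 3); /d/ → [ð] (rule 3).
All other segments surface unchanged.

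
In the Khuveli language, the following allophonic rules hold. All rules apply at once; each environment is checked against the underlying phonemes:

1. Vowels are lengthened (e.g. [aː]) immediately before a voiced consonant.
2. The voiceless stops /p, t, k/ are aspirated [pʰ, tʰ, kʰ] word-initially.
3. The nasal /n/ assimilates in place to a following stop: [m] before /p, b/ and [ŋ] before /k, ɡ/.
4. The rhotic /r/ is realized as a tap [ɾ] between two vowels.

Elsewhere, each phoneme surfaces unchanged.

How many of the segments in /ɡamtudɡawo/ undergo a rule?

Segments that undergo a rule: /a/ → [aː] (rule 1); /u/ → [uː] (rule 1); /a/ → [aː] (rule 1).
All other segments surface unchanged.

3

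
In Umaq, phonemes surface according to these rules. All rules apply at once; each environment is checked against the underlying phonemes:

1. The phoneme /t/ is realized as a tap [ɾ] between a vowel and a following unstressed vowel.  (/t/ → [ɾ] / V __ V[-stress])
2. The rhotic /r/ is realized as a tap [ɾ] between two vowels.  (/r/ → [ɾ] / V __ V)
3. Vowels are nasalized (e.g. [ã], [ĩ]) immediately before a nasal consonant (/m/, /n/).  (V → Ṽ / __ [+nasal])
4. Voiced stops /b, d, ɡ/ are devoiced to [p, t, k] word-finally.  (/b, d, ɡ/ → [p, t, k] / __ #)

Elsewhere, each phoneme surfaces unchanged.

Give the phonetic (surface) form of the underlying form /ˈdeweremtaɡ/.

/d/ (word-initial): rule 4 targets it, but not word-finally → unchanged [d].
/e/ (between /d/ and /w/) is in the target of rule 3 but the environment (before a nasal consonant) is not met → [e].
/w/ stays [w].
/e/ — between /w/ and /r/; rule 3 does not apply here → [e].
/r/ — between /e/ and /e/, between two vowels — surfaces as [ɾ] (rule 2).
/e/ meets the environment for rule 3 (before a nasal consonant) → [ẽ].
/m/ — not in any rule's target class → [m].
/t/ (between /m/ and /a/) fails the environment for rule 1, so it stays [t].
/a/ — between /t/ and /ɡ/; rule 3 does not apply here → [a].
/ɡ/ (word-final) occurs word-finally → [k] by rule 4.

[ˈdeweɾẽmtak]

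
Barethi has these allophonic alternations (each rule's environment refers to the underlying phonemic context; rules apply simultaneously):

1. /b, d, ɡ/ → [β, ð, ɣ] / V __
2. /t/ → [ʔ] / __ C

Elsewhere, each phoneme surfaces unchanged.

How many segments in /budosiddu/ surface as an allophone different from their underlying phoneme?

2

Segments that undergo a rule: /d/ → [ð] (rule 1); /d/ → [ð] (rule 1).
All other segments surface unchanged.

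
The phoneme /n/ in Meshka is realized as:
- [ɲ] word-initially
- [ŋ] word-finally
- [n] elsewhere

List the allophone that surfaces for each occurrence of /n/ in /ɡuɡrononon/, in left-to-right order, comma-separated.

[n], [n], [ŋ]

Occurrence 1 (position 6): no conditioning environment matches → elsewhere allophone [n].
Occurrence 2 (position 8): no conditioning environment matches → elsewhere allophone [n].
Occurrence 3 (position 10): word-finally → [ŋ].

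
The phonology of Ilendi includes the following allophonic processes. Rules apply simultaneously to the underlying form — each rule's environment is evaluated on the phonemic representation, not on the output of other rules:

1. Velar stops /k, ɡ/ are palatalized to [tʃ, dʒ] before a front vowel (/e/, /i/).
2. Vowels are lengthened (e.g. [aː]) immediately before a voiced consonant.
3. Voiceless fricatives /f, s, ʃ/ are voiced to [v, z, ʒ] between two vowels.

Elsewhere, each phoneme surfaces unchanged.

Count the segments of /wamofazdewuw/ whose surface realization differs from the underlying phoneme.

5

Segments that undergo a rule: /a/ → [aː] (rule 2); /f/ → [v] (rule 3); /a/ → [aː] (rule 2); /e/ → [eː] (rule 2); /u/ → [uː] (rule 2).
All other segments surface unchanged.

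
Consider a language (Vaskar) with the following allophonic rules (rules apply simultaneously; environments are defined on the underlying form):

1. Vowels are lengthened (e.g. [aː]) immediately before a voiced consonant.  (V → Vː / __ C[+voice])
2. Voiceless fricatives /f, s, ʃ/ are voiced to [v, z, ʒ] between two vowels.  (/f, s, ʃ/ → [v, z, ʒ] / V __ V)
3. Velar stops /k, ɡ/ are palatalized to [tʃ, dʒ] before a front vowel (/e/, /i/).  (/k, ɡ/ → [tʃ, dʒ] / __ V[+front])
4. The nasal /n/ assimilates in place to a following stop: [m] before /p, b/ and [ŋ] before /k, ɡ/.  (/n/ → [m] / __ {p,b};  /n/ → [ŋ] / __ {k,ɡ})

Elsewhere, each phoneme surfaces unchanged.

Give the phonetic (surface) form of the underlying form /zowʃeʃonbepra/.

/o/ — between /z/ and /w/, before a voiced consonant — surfaces as [oː] (rule 1).
/ʃ/ — between /w/ and /e/; rule 2 does not apply here → [ʃ].
/e/ (between /ʃ/ and /ʃ/) fails the environment for rule 1, so it stays [e].
/ʃ/ (between /e/ and /o/) occurs between two vowels → [ʒ] by rule 2.
/o/ meets the environment for rule 1 (before a voiced consonant) → [oː].
/n/ meets the environment for rule 4 (before a labial or velar stop) → [m].
/e/ — between /b/ and /p/; rule 1 does not apply here → [e].
/a/ — word-final; rule 1 does not apply here → [a].

[zoːwʃeʒoːmbepra]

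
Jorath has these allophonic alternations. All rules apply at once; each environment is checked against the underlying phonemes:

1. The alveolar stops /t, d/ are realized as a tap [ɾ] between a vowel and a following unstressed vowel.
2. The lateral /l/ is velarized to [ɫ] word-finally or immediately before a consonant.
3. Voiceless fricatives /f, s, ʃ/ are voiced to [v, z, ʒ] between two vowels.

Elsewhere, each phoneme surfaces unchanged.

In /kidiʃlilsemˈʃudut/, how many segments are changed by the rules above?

3

Segments that undergo a rule: /d/ → [ɾ] (rule 1); /l/ → [ɫ] (rule 2); /d/ → [ɾ] (rule 1).
All other segments surface unchanged.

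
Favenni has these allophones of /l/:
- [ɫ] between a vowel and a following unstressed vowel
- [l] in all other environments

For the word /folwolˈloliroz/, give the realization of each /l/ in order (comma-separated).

Occurrence 1 (position 3): no conditioning environment matches → elsewhere allophone [l].
Occurrence 2 (position 6): no conditioning environment matches → elsewhere allophone [l].
Occurrence 3 (position 7): no conditioning environment matches → elsewhere allophone [l].
Occurrence 4 (position 9): between a vowel and a following unstressed vowel → [ɫ].

[l], [l], [l], [ɫ]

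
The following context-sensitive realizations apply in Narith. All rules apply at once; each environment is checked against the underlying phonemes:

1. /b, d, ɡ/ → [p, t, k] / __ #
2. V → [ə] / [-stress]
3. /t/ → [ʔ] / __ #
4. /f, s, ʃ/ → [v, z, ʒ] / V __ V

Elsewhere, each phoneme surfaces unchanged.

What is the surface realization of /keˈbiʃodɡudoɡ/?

[kəˈbiʒədɡədək]

/k/ — not in any rule's target class → [k].
Rule 2 applies to /e/ (between /k/ and /b/: in an unstressed syllable) → [ə].
/b/ (between /e/ and /i/) is in the target of rule 1 but the environment (word-finally) is not met → [b].
/i/ (between /b/ and /ʃ/) is in the target of rule 2 but the environment (in an unstressed syllable) is not met → [i].
Rule 4 applies to /ʃ/ (between /i/ and /o/: between two vowels) → [ʒ].
/o/ (between /ʃ/ and /d/) occurs in an unstressed syllable → [ə] by rule 2.
/d/ — between /o/ and /ɡ/; rule 1 does not apply here → [d].
/ɡ/ (between /d/ and /u/) is in the target of rule 1 but the environment (word-finally) is not met → [ɡ].
/u/ (between /ɡ/ and /d/) occurs in an unstressed syllable → [ə] by rule 2.
/d/ (between /u/ and /o/) is in the target of rule 1 but the environment (word-finally) is not met → [d].
/o/ — between /d/ and /ɡ/, in an unstressed syllable — surfaces as [ə] (rule 2).
/ɡ/ — word-final, word-finally — surfaces as [k] (rule 1).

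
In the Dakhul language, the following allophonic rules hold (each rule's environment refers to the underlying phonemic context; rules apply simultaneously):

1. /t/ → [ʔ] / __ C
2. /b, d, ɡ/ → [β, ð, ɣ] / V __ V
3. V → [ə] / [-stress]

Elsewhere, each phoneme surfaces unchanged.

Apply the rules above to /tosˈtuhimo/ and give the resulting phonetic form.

[təsˈtuhəmə]

/t/ (word-initial) is in the target of rule 1 but the environment (immediately before a consonant) is not met → [t].
/o/ — between /t/ and /s/, in an unstressed syllable — surfaces as [ə] (rule 3).
/t/ (between /s/ and /u/) is in the target of rule 1 but the environment (immediately before a consonant) is not met → [t].
/u/ (between /t/ and /h/): rule 3 targets it, but not in an unstressed syllable → unchanged [u].
/i/ — between /h/ and /m/, in an unstressed syllable — surfaces as [ə] (rule 3).
/o/ meets the environment for rule 3 (in an unstressed syllable) → [ə].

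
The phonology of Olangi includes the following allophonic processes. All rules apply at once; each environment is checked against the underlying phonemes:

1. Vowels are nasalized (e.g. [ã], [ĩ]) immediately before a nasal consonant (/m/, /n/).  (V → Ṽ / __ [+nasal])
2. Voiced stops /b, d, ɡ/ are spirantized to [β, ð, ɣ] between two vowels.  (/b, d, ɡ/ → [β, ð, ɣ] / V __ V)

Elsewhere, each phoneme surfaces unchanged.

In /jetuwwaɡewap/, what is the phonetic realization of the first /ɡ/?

[ɣ]

/ɡ/ (between /a/ and /e/) occurs between two vowels → [ɣ] by rule 2.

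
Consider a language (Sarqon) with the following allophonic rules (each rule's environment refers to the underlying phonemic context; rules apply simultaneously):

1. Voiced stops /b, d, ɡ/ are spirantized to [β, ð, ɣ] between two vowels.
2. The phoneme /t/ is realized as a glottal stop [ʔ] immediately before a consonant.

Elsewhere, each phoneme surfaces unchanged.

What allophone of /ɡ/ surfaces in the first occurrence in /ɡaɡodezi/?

[ɡ]

/ɡ/ — word-initial; rule 1 does not apply here → [ɡ].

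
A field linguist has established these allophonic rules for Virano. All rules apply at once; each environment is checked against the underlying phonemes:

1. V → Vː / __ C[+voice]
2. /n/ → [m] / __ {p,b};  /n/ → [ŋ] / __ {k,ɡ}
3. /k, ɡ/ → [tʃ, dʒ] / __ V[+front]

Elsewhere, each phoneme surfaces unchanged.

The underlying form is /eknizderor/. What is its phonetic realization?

/e/ (word-initial): rule 1 targets it, but not before a voiced consonant → unchanged [e].
/k/ (between /e/ and /n/) fails the environment for rule 3, so it stays [k].
/n/ (between /k/ and /i/) fails the environment for rule 2, so it stays [n].
/i/ — between /n/ and /z/, before a voiced consonant — surfaces as [iː] (rule 1).
/e/ — between /d/ and /r/, before a voiced consonant — surfaces as [eː] (rule 1).
/o/ — between /r/ and /r/, before a voiced consonant — surfaces as [oː] (rule 1).

[ekniːzdeːroːr]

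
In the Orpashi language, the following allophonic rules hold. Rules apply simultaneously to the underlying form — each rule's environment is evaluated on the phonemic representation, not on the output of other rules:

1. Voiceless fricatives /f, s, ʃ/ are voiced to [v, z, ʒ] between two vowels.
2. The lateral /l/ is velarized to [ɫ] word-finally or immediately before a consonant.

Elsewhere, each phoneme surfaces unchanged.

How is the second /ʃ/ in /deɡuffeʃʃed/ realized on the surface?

[ʃ]

/ʃ/ (between /ʃ/ and /e/) fails the environment for rule 1, so it stays [ʃ].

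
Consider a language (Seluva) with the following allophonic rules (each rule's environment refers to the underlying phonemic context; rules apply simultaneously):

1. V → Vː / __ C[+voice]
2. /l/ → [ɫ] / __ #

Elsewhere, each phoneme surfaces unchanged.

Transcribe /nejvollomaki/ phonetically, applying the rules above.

/e/ — between /n/ and /j/, before a voiced consonant — surfaces as [eː] (rule 1).
/o/ (between /v/ and /l/) occurs before a voiced consonant → [oː] by rule 1.
/l/ — between /o/ and /l/; rule 2 does not apply here → [l].
/l/ — between /l/ and /o/; rule 2 does not apply here → [l].
/o/ — between /l/ and /m/, before a voiced consonant — surfaces as [oː] (rule 1).
/a/ (between /m/ and /k/) is in the target of rule 1 but the environment (before a voiced consonant) is not met → [a].
/i/ (word-final): rule 1 targets it, but not before a voiced consonant → unchanged [i].

[neːjvoːlloːmaki]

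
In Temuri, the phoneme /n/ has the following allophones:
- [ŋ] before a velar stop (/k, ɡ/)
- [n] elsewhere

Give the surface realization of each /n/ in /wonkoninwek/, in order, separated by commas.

Occurrence 1 (position 3): before a velar stop → [ŋ].
Occurrence 2 (position 6): no conditioning environment matches → elsewhere allophone [n].
Occurrence 3 (position 8): no conditioning environment matches → elsewhere allophone [n].

[ŋ], [n], [n]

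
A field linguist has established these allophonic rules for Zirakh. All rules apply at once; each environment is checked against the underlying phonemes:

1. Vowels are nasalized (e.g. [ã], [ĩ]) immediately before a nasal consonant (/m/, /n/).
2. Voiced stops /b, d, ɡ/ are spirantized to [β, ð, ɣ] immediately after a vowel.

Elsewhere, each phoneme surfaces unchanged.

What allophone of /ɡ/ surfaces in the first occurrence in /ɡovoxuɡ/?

[ɡ]

/ɡ/ (word-initial): rule 2 targets it, but not immediately after a vowel → unchanged [ɡ].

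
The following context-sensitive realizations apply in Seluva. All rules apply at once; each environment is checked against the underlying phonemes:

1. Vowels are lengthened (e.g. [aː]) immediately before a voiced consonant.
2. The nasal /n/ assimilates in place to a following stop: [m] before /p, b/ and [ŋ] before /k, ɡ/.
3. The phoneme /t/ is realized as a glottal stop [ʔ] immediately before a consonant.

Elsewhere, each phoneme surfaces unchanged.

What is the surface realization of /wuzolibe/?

[wuːzoːliːbe]

/w/ (word-initial): no rule targets it → [w].
/u/ (between /w/ and /z/) occurs before a voiced consonant → [uː] by rule 1.
/z/ (between /u/ and /o/) is unaffected → [z].
/o/ — between /z/ and /l/, before a voiced consonant — surfaces as [oː] (rule 1).
/l/ — not in any rule's target class → [l].
/i/ (between /l/ and /b/) occurs before a voiced consonant → [iː] by rule 1.
/b/ — not in any rule's target class → [b].
/e/ (word-final) fails the environment for rule 1, so it stays [e].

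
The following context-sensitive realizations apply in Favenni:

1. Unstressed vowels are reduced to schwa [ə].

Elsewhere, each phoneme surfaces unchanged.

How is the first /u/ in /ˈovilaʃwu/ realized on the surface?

[ə]

/u/ (word-final): in an unstressed syllable, so rule 1 applies → [ə].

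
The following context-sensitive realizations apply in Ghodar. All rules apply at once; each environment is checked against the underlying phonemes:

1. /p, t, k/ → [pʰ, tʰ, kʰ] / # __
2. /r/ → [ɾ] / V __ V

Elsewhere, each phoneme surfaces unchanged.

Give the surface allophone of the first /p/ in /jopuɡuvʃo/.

/p/ (between /o/ and /u/) is in the target of rule 1 but the environment (word-initially) is not met → [p].

[p]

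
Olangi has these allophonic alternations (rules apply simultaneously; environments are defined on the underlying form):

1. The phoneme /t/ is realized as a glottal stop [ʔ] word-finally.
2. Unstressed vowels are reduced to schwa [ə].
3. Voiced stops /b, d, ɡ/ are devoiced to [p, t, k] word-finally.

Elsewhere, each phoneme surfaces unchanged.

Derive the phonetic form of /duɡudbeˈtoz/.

/d/ (word-initial) is in the target of rule 3 but the environment (word-finally) is not met → [d].
/u/ meets the environment for rule 2 (in an unstressed syllable) → [ə].
/ɡ/ (between /u/ and /u/) fails the environment for rule 3, so it stays [ɡ].
Rule 2 applies to /u/ (between /ɡ/ and /d/: in an unstressed syllable) → [ə].
/d/ — between /u/ and /b/; rule 3 does not apply here → [d].
/b/ — between /d/ and /e/; rule 3 does not apply here → [b].
/e/ (between /b/ and /t/) occurs in an unstressed syllable → [ə] by rule 2.
/t/ (between /e/ and /o/) is in the target of rule 1 but the environment (word-finally) is not met → [t].
/o/ — between /t/ and /z/; rule 2 does not apply here → [o].

[dəɡədbəˈtoz]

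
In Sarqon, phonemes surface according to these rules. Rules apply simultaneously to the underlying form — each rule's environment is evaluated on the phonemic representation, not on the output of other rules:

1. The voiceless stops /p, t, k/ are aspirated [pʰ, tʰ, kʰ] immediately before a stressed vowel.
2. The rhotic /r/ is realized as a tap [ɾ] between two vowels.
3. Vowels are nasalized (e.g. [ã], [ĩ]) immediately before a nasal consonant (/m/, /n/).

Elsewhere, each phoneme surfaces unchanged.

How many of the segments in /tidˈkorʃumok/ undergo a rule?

Segments that undergo a rule: /k/ → [kʰ] (rule 1); /u/ → [ũ] (rule 3).
All other segments surface unchanged.

2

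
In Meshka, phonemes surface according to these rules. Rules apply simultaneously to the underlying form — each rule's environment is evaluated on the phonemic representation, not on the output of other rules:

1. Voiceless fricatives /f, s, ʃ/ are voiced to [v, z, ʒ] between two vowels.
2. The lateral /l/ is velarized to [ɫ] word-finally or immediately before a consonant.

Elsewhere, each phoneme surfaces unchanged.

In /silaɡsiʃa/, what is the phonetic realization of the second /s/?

[s]

/s/ — between /ɡ/ and /i/; rule 1 does not apply here → [s].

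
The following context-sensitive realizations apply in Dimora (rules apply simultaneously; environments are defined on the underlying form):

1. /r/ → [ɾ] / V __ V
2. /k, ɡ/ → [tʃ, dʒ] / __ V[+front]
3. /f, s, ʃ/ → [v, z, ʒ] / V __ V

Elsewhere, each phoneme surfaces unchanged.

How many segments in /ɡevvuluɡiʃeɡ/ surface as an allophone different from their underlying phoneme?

3

Segments that undergo a rule: /ɡ/ → [dʒ] (rule 2); /ɡ/ → [dʒ] (rule 2); /ʃ/ → [ʒ] (rule 3).
All other segments surface unchanged.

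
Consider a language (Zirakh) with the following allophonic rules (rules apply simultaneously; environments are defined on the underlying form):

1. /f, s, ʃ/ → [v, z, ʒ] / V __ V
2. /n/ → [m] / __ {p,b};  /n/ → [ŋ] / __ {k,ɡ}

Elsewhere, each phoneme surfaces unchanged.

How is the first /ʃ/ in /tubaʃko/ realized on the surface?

/ʃ/ — between /a/ and /k/; rule 1 does not apply here → [ʃ].

[ʃ]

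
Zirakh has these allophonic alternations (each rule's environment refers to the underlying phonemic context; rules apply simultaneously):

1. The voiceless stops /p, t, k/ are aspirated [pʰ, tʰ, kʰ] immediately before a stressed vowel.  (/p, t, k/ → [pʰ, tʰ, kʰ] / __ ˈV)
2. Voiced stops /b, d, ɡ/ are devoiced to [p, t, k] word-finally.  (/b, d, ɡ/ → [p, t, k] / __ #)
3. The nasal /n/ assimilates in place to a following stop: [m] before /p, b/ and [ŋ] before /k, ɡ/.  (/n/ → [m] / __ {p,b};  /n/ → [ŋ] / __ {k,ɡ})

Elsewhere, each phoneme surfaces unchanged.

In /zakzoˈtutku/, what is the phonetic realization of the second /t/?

/t/ — between /u/ and /k/; rule 1 does not apply here → [t].

[t]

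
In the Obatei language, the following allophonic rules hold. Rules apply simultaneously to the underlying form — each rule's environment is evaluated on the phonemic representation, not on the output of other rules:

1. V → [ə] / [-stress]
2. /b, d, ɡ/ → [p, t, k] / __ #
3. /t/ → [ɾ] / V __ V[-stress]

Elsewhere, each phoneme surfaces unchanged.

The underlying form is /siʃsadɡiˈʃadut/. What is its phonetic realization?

[səʃsədɡəˈʃadət]

/s/ — not in any rule's target class → [s].
/i/ (between /s/ and /ʃ/): in an unstressed syllable, so rule 1 applies → [ə].
/ʃ/ — not in any rule's target class → [ʃ].
/s/ (between /ʃ/ and /a/) is unaffected → [s].
/a/ (between /s/ and /d/): in an unstressed syllable, so rule 1 applies → [ə].
/d/ (between /a/ and /ɡ/) fails the environment for rule 2, so it stays [d].
/ɡ/ (between /d/ and /i/): rule 2 targets it, but not word-finally → unchanged [ɡ].
/i/ (between /ɡ/ and /ʃ/) occurs in an unstressed syllable → [ə] by rule 1.
/ʃ/ (between /i/ and /a/): no rule targets it → [ʃ].
/a/ (between /ʃ/ and /d/) is in the target of rule 1 but the environment (in an unstressed syllable) is not met → [a].
/d/ (between /a/ and /u/) fails the environment for rule 2, so it stays [d].
/u/ meets the environment for rule 1 (in an unstressed syllable) → [ə].
/t/ (word-final): rule 3 targets it, but not between a vowel and a following unstressed vowel → unchanged [t].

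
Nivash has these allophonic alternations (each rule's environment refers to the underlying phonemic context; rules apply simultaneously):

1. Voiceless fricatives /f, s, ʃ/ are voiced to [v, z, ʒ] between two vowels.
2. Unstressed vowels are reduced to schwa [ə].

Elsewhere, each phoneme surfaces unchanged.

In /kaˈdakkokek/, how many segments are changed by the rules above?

3

Segments that undergo a rule: /a/ → [ə] (rule 2); /o/ → [ə] (rule 2); /e/ → [ə] (rule 2).
All other segments surface unchanged.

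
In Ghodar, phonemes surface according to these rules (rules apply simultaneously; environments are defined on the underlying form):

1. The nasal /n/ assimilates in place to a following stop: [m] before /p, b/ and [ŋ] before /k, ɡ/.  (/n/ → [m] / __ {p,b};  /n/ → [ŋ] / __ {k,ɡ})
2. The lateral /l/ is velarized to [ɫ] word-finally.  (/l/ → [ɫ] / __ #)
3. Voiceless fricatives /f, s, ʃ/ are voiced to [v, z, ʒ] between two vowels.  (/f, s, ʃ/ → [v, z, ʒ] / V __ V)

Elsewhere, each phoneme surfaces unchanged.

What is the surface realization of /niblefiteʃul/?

/n/ — word-initial; rule 1 does not apply here → [n].
/i/ — not in any rule's target class → [i].
/b/ (between /i/ and /l/): no rule targets it → [b].
/l/ (between /b/ and /e/) is in the target of rule 2 but the environment (word-finally) is not met → [l].
/e/ (between /l/ and /f/) is unaffected → [e].
Rule 3 applies to /f/ (between /e/ and /i/: between two vowels) → [v].
/i/ stays [i].
/t/ (between /i/ and /e/): no rule targets it → [t].
/e/ stays [e].
/ʃ/ (between /e/ and /u/) occurs between two vowels → [ʒ] by rule 3.
/u/ (between /ʃ/ and /l/) is unaffected → [u].
/l/ — word-final, word-finally — surfaces as [ɫ] (rule 2).

[nibleviteʒuɫ]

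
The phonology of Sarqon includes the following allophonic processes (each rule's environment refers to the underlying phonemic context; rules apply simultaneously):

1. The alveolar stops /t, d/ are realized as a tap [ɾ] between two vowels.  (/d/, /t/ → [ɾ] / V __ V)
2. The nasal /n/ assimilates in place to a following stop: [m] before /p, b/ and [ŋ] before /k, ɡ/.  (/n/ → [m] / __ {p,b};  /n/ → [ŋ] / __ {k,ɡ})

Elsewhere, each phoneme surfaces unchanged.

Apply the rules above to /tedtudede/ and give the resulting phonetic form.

/t/ (word-initial) is in the target of rule 1 but the environment (between two vowels) is not met → [t].
/e/ (between /t/ and /d/): no rule targets it → [e].
/d/ — between /e/ and /t/; rule 1 does not apply here → [d].
/t/ (between /d/ and /u/): rule 1 targets it, but not between two vowels → unchanged [t].
/u/ (between /t/ and /d/) is unaffected → [u].
/d/ — between /u/ and /e/, between two vowels — surfaces as [ɾ] (rule 1).
/e/ stays [e].
/d/ — between /e/ and /e/, between two vowels — surfaces as [ɾ] (rule 1).
/e/ (word-final): no rule targets it → [e].

[tedtuɾeɾe]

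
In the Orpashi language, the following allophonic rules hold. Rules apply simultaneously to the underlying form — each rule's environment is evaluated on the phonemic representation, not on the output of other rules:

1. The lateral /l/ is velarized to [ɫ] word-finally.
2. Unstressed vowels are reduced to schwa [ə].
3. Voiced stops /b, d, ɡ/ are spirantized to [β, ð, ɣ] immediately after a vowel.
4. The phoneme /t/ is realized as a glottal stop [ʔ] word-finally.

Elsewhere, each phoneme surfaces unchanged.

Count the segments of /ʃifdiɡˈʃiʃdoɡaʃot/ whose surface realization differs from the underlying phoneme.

8

Segments that undergo a rule: /i/ → [ə] (rule 2); /i/ → [ə] (rule 2); /ɡ/ → [ɣ] (rule 3); /o/ → [ə] (rule 2); /ɡ/ → [ɣ] (rule 3); /a/ → [ə] (rule 2); /o/ → [ə] (rule 2); /t/ → [ʔ] (rule 4).
All other segments surface unchanged.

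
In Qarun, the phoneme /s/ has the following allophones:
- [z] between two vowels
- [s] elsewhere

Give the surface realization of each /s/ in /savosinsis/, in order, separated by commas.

[s], [z], [s], [s]

Occurrence 1 (position 1): no conditioning environment matches → elsewhere allophone [s].
Occurrence 2 (position 5): between two vowels → [z].
Occurrence 3 (position 8): no conditioning environment matches → elsewhere allophone [s].
Occurrence 4 (position 10): no conditioning environment matches → elsewhere allophone [s].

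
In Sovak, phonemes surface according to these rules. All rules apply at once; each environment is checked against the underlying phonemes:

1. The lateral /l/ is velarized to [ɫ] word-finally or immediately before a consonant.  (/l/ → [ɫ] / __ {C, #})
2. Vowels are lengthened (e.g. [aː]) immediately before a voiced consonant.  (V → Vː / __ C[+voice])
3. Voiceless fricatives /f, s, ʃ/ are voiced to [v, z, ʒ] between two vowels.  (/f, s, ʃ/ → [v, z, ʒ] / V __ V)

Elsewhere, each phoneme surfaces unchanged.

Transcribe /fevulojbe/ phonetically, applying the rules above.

[feːvuːloːjbe]

/f/ — word-initial; rule 3 does not apply here → [f].
Rule 2 applies to /e/ (between /f/ and /v/: before a voiced consonant) → [eː].
/v/ (between /e/ and /u/) is unaffected → [v].
/u/ — between /v/ and /l/, before a voiced consonant — surfaces as [uː] (rule 2).
/l/ (between /u/ and /o/) is in the target of rule 1 but the environment (word-finally or immediately before a consonant) is not met → [l].
/o/ (between /l/ and /j/) occurs before a voiced consonant → [oː] by rule 2.
/j/ stays [j].
/b/ stays [b].
/e/ (word-final): rule 2 targets it, but not before a voiced consonant → unchanged [e].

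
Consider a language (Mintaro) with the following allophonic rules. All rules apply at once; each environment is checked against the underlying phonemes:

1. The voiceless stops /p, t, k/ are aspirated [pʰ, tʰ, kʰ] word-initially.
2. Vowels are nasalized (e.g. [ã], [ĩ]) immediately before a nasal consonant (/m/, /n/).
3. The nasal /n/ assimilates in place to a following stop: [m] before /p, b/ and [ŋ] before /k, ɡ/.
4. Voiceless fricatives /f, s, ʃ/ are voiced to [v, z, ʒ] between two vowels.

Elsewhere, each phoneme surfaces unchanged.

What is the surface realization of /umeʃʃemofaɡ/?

[ũmeʃʃẽmovaɡ]

/u/ (word-initial): before a nasal consonant, so rule 2 applies → [ũ].
/m/ stays [m].
/e/ (between /m/ and /ʃ/) is in the target of rule 2 but the environment (before a nasal consonant) is not met → [e].
/ʃ/ — between /e/ and /ʃ/; rule 4 does not apply here → [ʃ].
/ʃ/ — between /ʃ/ and /e/; rule 4 does not apply here → [ʃ].
Rule 2 applies to /e/ (between /ʃ/ and /m/: before a nasal consonant) → [ẽ].
/m/ stays [m].
/o/ (between /m/ and /f/) is in the target of rule 2 but the environment (before a nasal consonant) is not met → [o].
/f/ — between /o/ and /a/, between two vowels — surfaces as [v] (rule 4).
/a/ — between /f/ and /ɡ/; rule 2 does not apply here → [a].
/ɡ/ stays [ɡ].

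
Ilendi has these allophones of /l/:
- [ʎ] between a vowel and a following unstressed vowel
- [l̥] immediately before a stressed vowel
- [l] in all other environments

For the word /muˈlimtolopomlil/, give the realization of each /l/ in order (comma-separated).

Occurrence 1 (position 3): immediately before a stressed vowel → [l̥].
Occurrence 2 (position 8): between a vowel and a following unstressed vowel → [ʎ].
Occurrence 3 (position 13): no conditioning environment matches → elsewhere allophone [l].
Occurrence 4 (position 15): no conditioning environment matches → elsewhere allophone [l].

[l̥], [ʎ], [l], [l]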